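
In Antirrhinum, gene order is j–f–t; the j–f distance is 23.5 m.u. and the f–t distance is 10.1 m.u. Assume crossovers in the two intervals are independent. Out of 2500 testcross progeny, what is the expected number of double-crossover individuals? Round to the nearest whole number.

59

Map distances give recombination frequencies of 0.235 and 0.101 for the two intervals.
With no interference, expected double-crossover frequency = 0.235 × 0.101 = 0.02373.
Expected number = 0.02373 × 2500 = 59.34 ≈ 59.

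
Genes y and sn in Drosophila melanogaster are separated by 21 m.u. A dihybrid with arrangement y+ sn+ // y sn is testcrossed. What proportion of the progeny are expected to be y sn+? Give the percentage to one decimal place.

A map distance of 21 m.u. corresponds to a recombination frequency of 0.210.
The F1 is y+ sn+ / y sn, so y sn+ is a recombinant gamete class with expected frequency r/2 = 0.210/2 = 0.1050.
That is 0.1050 = 10.5% of the progeny.

10.5%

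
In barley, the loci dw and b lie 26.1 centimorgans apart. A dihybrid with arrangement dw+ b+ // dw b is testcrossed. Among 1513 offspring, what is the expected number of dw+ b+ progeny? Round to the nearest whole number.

A map distance of 26.1 centimorgans corresponds to a recombination frequency of 0.261.
The F1 is dw+ b+ / dw b, so dw+ b+ is a parental gamete class with expected frequency (1 − r)/2 = 0.739/2 = 0.3695.
Expected number = 0.3695 × 1513 = 559.05 ≈ 559.

559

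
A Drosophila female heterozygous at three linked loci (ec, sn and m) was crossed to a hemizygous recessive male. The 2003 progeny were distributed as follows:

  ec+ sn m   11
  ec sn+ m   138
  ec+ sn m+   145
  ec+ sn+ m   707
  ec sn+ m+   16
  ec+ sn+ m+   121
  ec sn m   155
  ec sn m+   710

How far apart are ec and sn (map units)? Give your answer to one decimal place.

The two most frequent reciprocal classes, ec sn m+ and ec+ sn+ m, are the parental types, so the F1 was ec sn m+ / ec+ sn+ m.
The two rarest classes, ec sn+ m+ and ec+ sn m, are the double crossovers. Comparing them with the parentals, only the sn allele has switched, so sn is the middle locus and the order is m – sn – ec.
Crossovers in the sn–ec interval produce the single-crossover classes ec+ sn m+ and ec sn+ m (145 + 138 = 283) plus the double crossovers (27).
RF(sn–ec) = (283 + 27) / 2003 = 310/2003 = 0.1548 → 15.5 map units.

15.5 map units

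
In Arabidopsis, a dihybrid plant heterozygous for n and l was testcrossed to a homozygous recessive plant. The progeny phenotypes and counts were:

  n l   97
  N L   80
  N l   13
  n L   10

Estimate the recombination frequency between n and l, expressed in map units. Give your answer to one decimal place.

11.5 map units

The two most frequent classes, N L (80) and n l (97), are the parental types, so the F1 was N L / n l.
The recombinant classes are N l and n L: 13 + 10 = 23.
Recombination frequency = 23/200 = 0.1150 ≈ 11.5%, i.e. 11.5 map units.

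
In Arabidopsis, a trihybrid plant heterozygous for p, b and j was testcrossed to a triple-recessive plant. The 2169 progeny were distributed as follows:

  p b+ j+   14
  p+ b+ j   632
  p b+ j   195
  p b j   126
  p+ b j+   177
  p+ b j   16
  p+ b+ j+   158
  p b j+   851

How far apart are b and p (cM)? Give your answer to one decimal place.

18.5 cM

The two most frequent reciprocal classes, p+ b+ j and p b j+, are the parental types, so the F1 was p+ b+ j / p b j+.
The two rarest classes, p+ b j and p b+ j+, are the double crossovers. Comparing them with the parentals, only the b allele has switched, so b is the middle locus and the order is j – b – p.
Crossovers in the b–p interval produce the single-crossover classes p b+ j and p+ b j+ (195 + 177 = 372) plus the double crossovers (30).
RF(b–p) = (372 + 30) / 2169 = 402/2169 = 0.1853 → 18.5 cM.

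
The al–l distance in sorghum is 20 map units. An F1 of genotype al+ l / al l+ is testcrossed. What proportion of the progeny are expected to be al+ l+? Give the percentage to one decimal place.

A map distance of 20 map units corresponds to a recombination frequency of 0.200.
The F1 is al+ l / al l+, so al+ l+ is a recombinant gamete class with expected frequency r/2 = 0.200/2 = 0.1000.
That is 0.1000 = 10.0% of the progeny.

10.0%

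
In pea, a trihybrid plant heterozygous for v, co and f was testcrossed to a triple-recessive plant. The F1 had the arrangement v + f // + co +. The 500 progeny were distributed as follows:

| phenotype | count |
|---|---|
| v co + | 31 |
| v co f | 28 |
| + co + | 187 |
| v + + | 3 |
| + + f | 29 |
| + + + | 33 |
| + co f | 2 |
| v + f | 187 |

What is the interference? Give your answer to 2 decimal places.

0.42

The two rarest classes, v + + and + co f, are the double crossovers. Comparing them with the parentals, only the f allele has switched, so f is the middle locus and the order is co – f – v.
co–f: (61 + 5)/500 = 0.1320; f–v: (60 + 5)/500 = 0.1300.
Expected DCO frequency = 0.1320 × 0.1300 ≈ 0.01716; observed = 5/500 ≈ 0.01000.
Coefficient of coincidence = 0.01000/0.01716 ≈ 0.58; interference = 1 − 0.58 = 0.42.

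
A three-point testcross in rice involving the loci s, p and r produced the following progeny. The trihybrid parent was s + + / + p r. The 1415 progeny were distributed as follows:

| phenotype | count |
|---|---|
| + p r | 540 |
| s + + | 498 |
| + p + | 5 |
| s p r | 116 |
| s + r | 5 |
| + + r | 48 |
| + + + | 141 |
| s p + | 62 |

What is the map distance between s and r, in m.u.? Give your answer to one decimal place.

18.9 m.u.

The two rarest classes, s + r and + p +, are the double crossovers. Comparing them with the parentals, only the r allele has switched, so r is the middle locus and the order is p – r – s.
Crossovers in the r–s interval produce the single-crossover classes + + + and s p r (141 + 116 = 257) plus the double crossovers (10).
RF(r–s) = (257 + 10) / 1415 = 267/1415 = 0.1887 → 18.9 m.u.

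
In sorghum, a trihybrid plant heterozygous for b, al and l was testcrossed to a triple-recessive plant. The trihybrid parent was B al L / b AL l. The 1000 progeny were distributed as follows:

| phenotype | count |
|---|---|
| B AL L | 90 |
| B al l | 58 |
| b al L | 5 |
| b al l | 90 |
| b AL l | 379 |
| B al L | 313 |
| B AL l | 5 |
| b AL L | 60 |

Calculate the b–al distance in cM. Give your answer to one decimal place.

19.0 cM

The two rarest classes, b al L and B AL l, are the double crossovers. Comparing them with the parentals, only the b allele has switched, so b is the middle locus and the order is l – b – al.
Crossovers in the b–al interval produce the single-crossover classes B AL L and b al l (90 + 90 = 180) plus the double crossovers (10).
RF(b–al) = (180 + 10) / 1000 = 190/1000 = 0.1900 → 19.0 cM.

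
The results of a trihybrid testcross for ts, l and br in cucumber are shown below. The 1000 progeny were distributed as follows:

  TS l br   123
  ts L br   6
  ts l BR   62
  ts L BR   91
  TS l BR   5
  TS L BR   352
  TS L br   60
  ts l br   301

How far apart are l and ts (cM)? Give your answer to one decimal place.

22.5 cM

The two most frequent reciprocal classes, ts l br and TS L BR, are the parental types, so the F1 was ts l br / TS L BR.
The two rarest classes, ts L br and TS l BR, are the double crossovers. Comparing them with the parentals, only the l allele has switched, so l is the middle locus and the order is ts – l – br.
Crossovers in the ts–l interval produce the single-crossover classes TS l br and ts L BR (123 + 91 = 214) plus the double crossovers (11).
RF(ts–l) = (214 + 11) / 1000 = 225/1000 = 0.2250 → 22.5 cM.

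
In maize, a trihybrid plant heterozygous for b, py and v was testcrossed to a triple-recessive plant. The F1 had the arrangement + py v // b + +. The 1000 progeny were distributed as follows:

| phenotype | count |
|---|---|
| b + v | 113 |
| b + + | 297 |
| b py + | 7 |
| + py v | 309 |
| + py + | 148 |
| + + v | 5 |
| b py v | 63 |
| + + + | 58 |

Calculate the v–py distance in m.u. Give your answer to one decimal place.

27.3 m.u.

The two rarest classes, + + v and b py +, are the double crossovers. Comparing them with the parentals, only the py allele has switched, so py is the middle locus and the order is b – py – v.
Crossovers in the py–v interval produce the single-crossover classes + py + and b + v (148 + 113 = 261) plus the double crossovers (12).
RF(py–v) = (261 + 12) / 1000 = 273/1000 = 0.2730 → 27.3 m.u.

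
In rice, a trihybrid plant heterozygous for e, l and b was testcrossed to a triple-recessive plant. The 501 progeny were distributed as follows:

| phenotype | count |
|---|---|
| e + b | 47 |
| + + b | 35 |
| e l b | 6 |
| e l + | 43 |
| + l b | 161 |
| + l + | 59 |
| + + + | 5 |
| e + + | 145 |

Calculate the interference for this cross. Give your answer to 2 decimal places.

0.47

The two most frequent reciprocal classes, e + + and + l b, are the parental types, so the F1 was e + + / + l b.
The two rarest classes, + + + and e l b, are the double crossovers. Comparing them with the parentals, only the e allele has switched, so e is the middle locus and the order is b – e – l.
b–e: (106 + 11)/501 = 0.2335; e–l: (78 + 11)/501 = 0.1776.
Expected DCO frequency = 0.2335 × 0.1776 ≈ 0.04147; observed = 11/501 ≈ 0.02196.
Coefficient of coincidence = 0.02196/0.04147 ≈ 0.53; interference = 1 − 0.53 = 0.47.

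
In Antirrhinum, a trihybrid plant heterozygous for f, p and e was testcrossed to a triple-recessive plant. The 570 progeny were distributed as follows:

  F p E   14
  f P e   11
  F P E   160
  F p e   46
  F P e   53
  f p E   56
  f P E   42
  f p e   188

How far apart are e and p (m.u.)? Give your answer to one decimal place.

23.5 m.u.

The two most frequent reciprocal classes, F P E and f p e, are the parental types, so the F1 was F P E / f p e.
The two rarest classes, F p E and f P e, are the double crossovers. Comparing them with the parentals, only the p allele has switched, so p is the middle locus and the order is e – p – f.
Crossovers in the e–p interval produce the single-crossover classes F P e and f p E (53 + 56 = 109) plus the double crossovers (25).
RF(e–p) = (109 + 25) / 570 = 134/570 = 0.2351 → 23.5 m.u.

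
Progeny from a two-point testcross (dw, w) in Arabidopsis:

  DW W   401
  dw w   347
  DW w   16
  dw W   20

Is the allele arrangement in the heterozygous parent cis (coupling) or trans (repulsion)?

The two most frequent classes are DW W (401) and dw w (347); these are the parental (non-recombinant) types.
So the F1 carried DW W on one chromosome and dw w on the other — the recessive alleles are on the same chromosome (cis / coupling).

cis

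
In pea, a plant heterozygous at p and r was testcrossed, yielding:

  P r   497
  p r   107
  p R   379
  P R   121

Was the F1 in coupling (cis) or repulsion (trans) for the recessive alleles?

trans

The two most frequent classes are P r (497) and p R (379); these are the parental (non-recombinant) types.
So the F1 carried P r on one chromosome and p R on the other — the recessive alleles are on opposite chromosomes (trans / repulsion).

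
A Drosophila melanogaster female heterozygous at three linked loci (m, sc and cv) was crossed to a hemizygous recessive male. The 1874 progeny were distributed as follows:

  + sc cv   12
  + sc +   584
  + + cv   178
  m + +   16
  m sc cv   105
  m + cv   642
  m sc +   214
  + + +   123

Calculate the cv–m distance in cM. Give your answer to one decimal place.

The two most frequent reciprocal classes, m + cv and + sc +, are the parental types, so the F1 was m + cv / + sc +.
The two rarest classes, m + + and + sc cv, are the double crossovers. Comparing them with the parentals, only the cv allele has switched, so cv is the middle locus and the order is sc – cv – m.
Crossovers in the cv–m interval produce the single-crossover classes + + cv and m sc + (178 + 214 = 392) plus the double crossovers (28).
RF(cv–m) = (392 + 28) / 1874 = 420/1874 = 0.2241 → 22.4 cM.

22.4 cM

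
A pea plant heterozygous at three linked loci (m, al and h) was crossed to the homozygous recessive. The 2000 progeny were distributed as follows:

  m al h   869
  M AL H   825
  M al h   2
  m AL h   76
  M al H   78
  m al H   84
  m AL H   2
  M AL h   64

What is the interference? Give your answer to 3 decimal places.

The two most frequent reciprocal classes, m al h and M AL H, are the parental types, so the F1 was m al h / M AL H.
The two rarest classes, M al h and m AL H, are the double crossovers. Comparing them with the parentals, only the m allele has switched, so m is the middle locus and the order is al – m – h.
al–m: (154 + 4)/2000 = 0.0790; m–h: (148 + 4)/2000 = 0.0760.
Expected DCO frequency = 0.0790 × 0.0760 ≈ 0.00600; observed = 4/2000 ≈ 0.00200.
Coefficient of coincidence = 0.00200/0.00600 ≈ 0.333; interference = 1 − 0.333 = 0.667.

0.667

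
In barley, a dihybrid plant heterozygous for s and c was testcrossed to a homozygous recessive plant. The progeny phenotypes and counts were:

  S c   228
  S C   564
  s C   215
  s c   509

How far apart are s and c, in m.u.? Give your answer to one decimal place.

29.2 m.u.

The two most frequent classes, S C (564) and s c (509), are the parental types, so the F1 was S C / s c.
The recombinant classes are S c and s C: 228 + 215 = 443.
Recombination frequency = 443/1516 = 0.2922 ≈ 29.2%, i.e. 29.2 m.u.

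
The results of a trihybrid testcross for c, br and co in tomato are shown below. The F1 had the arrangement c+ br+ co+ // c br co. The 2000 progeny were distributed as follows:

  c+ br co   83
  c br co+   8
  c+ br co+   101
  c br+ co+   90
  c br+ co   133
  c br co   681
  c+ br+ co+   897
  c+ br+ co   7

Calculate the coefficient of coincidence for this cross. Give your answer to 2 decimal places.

The two rarest classes, c+ br+ co and c br co+, are the double crossovers. Comparing them with the parentals, only the co allele has switched, so co is the middle locus and the order is br – co – c.
br–co: (234 + 15)/2000 = 0.1245; co–c: (173 + 15)/2000 = 0.0940.
Expected DCO frequency = 0.1245 × 0.0940 ≈ 0.01170; observed = 15/2000 ≈ 0.00750.
Coefficient of coincidence = 0.00750/0.01170 ≈ 0.64.

0.64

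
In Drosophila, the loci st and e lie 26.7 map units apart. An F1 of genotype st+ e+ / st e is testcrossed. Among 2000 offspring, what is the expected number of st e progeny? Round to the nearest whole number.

A map distance of 26.7 map units corresponds to a recombination frequency of 0.267.
The F1 is st+ e+ / st e, so st e is a parental gamete class with expected frequency (1 − r)/2 = 0.733/2 = 0.3665.
Expected number = 0.3665 × 2000 = 733.00 ≈ 733.

733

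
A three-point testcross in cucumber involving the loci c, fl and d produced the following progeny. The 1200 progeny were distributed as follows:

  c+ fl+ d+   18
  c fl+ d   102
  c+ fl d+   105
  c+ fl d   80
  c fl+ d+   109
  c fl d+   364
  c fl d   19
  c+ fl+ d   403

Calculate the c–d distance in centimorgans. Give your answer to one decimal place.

20.3 centimorgans

The two most frequent reciprocal classes, c fl d+ and c+ fl+ d, are the parental types, so the F1 was c fl d+ / c+ fl+ d.
The two rarest classes, c fl d and c+ fl+ d+, are the double crossovers. Comparing them with the parentals, only the d allele has switched, so d is the middle locus and the order is c – d – fl.
Crossovers in the c–d interval produce the single-crossover classes c+ fl d+ and c fl+ d (105 + 102 = 207) plus the double crossovers (37).
RF(c–d) = (207 + 37) / 1200 = 244/1200 = 0.2033 → 20.3 centimorgans.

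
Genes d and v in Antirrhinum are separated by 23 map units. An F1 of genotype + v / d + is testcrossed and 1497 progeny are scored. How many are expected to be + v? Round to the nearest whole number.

A map distance of 23 map units corresponds to a recombination frequency of 0.230.
The F1 is + v / d +, so + v is a parental gamete class with expected frequency (1 − r)/2 = 0.770/2 = 0.3850.
Expected number = 0.3850 × 1497 = 576.35 ≈ 576.

576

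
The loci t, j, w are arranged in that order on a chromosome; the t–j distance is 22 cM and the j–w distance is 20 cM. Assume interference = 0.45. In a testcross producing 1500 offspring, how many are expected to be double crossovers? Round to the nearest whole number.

36

Map distances give recombination frequencies of 0.220 and 0.200 for the two intervals.
With interference 0.45 (so coincidence = 0.55), expected double-crossover frequency = 0.220 × 0.200 × 0.55 = 0.02420.
Expected number = 0.02420 × 1500 = 36.30 ≈ 36.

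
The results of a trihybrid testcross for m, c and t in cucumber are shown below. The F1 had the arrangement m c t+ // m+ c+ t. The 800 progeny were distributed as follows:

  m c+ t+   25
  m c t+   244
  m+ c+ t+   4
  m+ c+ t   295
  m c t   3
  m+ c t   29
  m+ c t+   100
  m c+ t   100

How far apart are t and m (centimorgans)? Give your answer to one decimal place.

The two rarest classes, m c t and m+ c+ t+, are the double crossovers. Comparing them with the parentals, only the t allele has switched, so t is the middle locus and the order is m – t – c.
Crossovers in the m–t interval produce the single-crossover classes m+ c t+ and m c+ t (100 + 100 = 200) plus the double crossovers (7).
RF(m–t) = (200 + 7) / 800 = 207/800 = 0.2587 → 25.9 centimorgans.

25.9 centimorgans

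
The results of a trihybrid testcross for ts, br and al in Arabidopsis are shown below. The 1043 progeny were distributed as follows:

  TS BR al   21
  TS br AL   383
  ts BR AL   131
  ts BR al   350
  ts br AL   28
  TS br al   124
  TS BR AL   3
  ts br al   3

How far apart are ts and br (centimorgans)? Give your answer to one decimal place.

5.3 centimorgans

The two most frequent reciprocal classes, TS br AL and ts BR al, are the parental types, so the F1 was TS br AL / ts BR al.
The two rarest classes, TS BR AL and ts br al, are the double crossovers. Comparing them with the parentals, only the br allele has switched, so br is the middle locus and the order is al – br – ts.
Crossovers in the br–ts interval produce the single-crossover classes ts br AL and TS BR al (28 + 21 = 49) plus the double crossovers (6).
RF(br–ts) = (49 + 6) / 1043 = 55/1043 = 0.0527 → 5.3 centimorgans.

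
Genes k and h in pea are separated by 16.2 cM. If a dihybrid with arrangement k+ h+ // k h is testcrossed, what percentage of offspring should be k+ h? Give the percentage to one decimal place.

8.1%

A map distance of 16.2 cM corresponds to a recombination frequency of 0.162.
The F1 is k+ h+ / k h, so k+ h is a recombinant gamete class with expected frequency r/2 = 0.162/2 = 0.0810.
That is 0.0810 = 8.1% of the progeny.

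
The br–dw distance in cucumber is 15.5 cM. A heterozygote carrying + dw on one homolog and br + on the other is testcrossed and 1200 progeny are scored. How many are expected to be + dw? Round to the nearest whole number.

507

A map distance of 15.5 cM corresponds to a recombination frequency of 0.155.
The F1 is + dw / br +, so + dw is a parental gamete class with expected frequency (1 − r)/2 = 0.845/2 = 0.4225.
Expected number = 0.4225 × 1200 = 507.00 ≈ 507.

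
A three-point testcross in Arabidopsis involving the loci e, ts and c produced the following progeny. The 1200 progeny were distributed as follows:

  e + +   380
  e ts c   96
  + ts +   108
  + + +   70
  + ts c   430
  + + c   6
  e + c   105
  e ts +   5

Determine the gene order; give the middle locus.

The two most frequent reciprocal classes, + ts c and e + +, are the parental types, so the F1 was + ts c / e + +.
The two rarest classes, + + c and e ts +, are the double crossovers. Comparing them with the parentals, only the ts allele has switched, so ts is the middle locus and the order is e – ts – c.

ts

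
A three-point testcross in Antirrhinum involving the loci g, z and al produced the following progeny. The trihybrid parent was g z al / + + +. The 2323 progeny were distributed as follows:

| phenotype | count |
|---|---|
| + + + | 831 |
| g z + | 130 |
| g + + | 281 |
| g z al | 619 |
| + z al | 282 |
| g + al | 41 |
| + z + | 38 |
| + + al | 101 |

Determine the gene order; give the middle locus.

z

The two rarest classes, g + al and + z +, are the double crossovers. Comparing them with the parentals, only the z allele has switched, so z is the middle locus and the order is al – z – g.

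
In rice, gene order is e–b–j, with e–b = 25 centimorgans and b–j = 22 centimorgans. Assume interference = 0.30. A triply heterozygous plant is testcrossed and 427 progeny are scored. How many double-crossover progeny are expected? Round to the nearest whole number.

16

Map distances give recombination frequencies of 0.250 and 0.220 for the two intervals.
With interference 0.30 (so coincidence = 0.70), expected double-crossover frequency = 0.250 × 0.220 × 0.70 = 0.03850.
Expected number = 0.03850 × 427 = 16.44 ≈ 16.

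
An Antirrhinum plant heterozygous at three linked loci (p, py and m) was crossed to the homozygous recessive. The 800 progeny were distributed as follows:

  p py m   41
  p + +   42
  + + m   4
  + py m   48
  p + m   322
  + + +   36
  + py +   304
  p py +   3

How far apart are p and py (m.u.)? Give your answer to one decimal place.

The two most frequent reciprocal classes, + py + and p + m, are the parental types, so the F1 was + py + / p + m.
The two rarest classes, p py + and + + m, are the double crossovers. Comparing them with the parentals, only the p allele has switched, so p is the middle locus and the order is py – p – m.
Crossovers in the py–p interval produce the single-crossover classes + + + and p py m (36 + 41 = 77) plus the double crossovers (7).
RF(py–p) = (77 + 7) / 800 = 84/800 = 0.1050 → 10.5 m.u.

10.5 m.u.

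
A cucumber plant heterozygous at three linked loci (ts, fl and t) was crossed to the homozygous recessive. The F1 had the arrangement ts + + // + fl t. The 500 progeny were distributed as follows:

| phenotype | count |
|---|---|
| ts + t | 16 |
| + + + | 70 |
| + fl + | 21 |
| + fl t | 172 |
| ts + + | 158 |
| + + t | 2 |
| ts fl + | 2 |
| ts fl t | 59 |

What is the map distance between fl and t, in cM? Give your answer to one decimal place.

The two rarest classes, ts fl + and + + t, are the double crossovers. Comparing them with the parentals, only the fl allele has switched, so fl is the middle locus and the order is ts – fl – t.
Crossovers in the fl–t interval produce the single-crossover classes ts + t and + fl + (16 + 21 = 37) plus the double crossovers (4).
RF(fl–t) = (37 + 4) / 500 = 41/500 = 0.0820 → 8.2 cM.

8.2 cM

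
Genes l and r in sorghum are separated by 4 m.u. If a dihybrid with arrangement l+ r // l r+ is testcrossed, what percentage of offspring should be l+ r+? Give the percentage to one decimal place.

2.0%

A map distance of 4 m.u. corresponds to a recombination frequency of 0.040.
The F1 is l+ r / l r+, so l+ r+ is a recombinant gamete class with expected frequency r/2 = 0.040/2 = 0.0200.
That is 0.0200 = 2.0% of the progeny.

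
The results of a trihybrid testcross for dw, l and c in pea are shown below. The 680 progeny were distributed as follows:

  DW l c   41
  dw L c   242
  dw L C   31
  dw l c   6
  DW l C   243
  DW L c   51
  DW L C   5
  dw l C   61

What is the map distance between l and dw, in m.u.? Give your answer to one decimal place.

The two most frequent reciprocal classes, DW l C and dw L c, are the parental types, so the F1 was DW l C / dw L c.
The two rarest classes, DW L C and dw l c, are the double crossovers. Comparing them with the parentals, only the l allele has switched, so l is the middle locus and the order is c – l – dw.
Crossovers in the l–dw interval produce the single-crossover classes dw l C and DW L c (61 + 51 = 112) plus the double crossovers (11).
RF(l–dw) = (112 + 11) / 680 = 123/680 = 0.1809 → 18.1 m.u.

18.1 m.u.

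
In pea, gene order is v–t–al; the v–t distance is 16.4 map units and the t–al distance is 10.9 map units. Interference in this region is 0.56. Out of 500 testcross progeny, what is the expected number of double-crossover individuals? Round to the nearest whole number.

Map distances give recombination frequencies of 0.164 and 0.109 for the two intervals.
With interference 0.56 (so coincidence = 0.44), expected double-crossover frequency = 0.164 × 0.109 × 0.44 = 0.00787.
Expected number = 0.00787 × 500 = 3.93 ≈ 4.

4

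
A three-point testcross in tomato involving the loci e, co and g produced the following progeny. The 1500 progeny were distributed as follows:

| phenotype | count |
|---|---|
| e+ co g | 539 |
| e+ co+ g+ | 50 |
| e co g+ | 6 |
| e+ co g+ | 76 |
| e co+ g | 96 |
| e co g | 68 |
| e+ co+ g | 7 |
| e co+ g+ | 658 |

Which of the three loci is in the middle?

co

The two most frequent reciprocal classes, e co+ g+ and e+ co g, are the parental types, so the F1 was e co+ g+ / e+ co g.
The two rarest classes, e co g+ and e+ co+ g, are the double crossovers. Comparing them with the parentals, only the co allele has switched, so co is the middle locus and the order is g – co – e.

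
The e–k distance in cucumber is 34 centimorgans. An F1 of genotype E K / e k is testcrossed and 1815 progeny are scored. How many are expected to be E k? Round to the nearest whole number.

309

A map distance of 34 centimorgans corresponds to a recombination frequency of 0.340.
The F1 is E K / e k, so E k is a recombinant gamete class with expected frequency r/2 = 0.340/2 = 0.1700.
Expected number = 0.1700 × 1815 = 308.55 ≈ 309.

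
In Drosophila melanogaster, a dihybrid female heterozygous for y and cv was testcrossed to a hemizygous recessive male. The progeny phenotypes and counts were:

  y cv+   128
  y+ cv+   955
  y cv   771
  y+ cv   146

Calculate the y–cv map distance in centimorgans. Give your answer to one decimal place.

13.7 centimorgans

The two most frequent classes, y+ cv+ (955) and y cv (771), are the parental types, so the F1 was y+ cv+ / y cv.
The recombinant classes are y+ cv and y cv+: 146 + 128 = 274.
Recombination frequency = 274/2000 = 0.1370 ≈ 13.7%, i.e. 13.7 centimorgans.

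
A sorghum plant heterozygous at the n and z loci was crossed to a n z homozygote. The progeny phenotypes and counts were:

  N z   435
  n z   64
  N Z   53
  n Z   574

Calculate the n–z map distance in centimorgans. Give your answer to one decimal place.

The two most frequent classes, N z (435) and n Z (574), are the parental types, so the F1 was N z / n Z.
The recombinant classes are N Z and n z: 53 + 64 = 117.
Recombination frequency = 117/1126 = 0.1039 ≈ 10.4%, i.e. 10.4 centimorgans.

10.4 centimorgans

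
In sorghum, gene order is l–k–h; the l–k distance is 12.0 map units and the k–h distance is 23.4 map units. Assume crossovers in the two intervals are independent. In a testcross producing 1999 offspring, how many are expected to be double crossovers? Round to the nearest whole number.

56

Map distances give recombination frequencies of 0.120 and 0.234 for the two intervals.
With no interference, expected double-crossover frequency = 0.120 × 0.234 = 0.02808.
Expected number = 0.02808 × 1999 = 56.13 ≈ 56.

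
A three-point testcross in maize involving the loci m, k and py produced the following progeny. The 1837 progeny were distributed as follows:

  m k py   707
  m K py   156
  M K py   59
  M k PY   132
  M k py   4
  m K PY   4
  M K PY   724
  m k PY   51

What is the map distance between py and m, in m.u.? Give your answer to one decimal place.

The two most frequent reciprocal classes, m k py and M K PY, are the parental types, so the F1 was m k py / M K PY.
The two rarest classes, M k py and m K PY, are the double crossovers. Comparing them with the parentals, only the m allele has switched, so m is the middle locus and the order is py – m – k.
Crossovers in the py–m interval produce the single-crossover classes m k PY and M K py (51 + 59 = 110) plus the double crossovers (8).
RF(py–m) = (110 + 8) / 1837 = 118/1837 = 0.0642 → 6.4 m.u.

6.4 m.u.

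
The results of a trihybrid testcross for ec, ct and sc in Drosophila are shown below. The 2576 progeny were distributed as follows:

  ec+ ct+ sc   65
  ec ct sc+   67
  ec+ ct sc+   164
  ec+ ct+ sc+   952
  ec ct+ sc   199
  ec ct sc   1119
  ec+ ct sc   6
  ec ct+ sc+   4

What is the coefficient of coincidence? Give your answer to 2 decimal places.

0.49

The two most frequent reciprocal classes, ec+ ct+ sc+ and ec ct sc, are the parental types, so the F1 was ec+ ct+ sc+ / ec ct sc.
The two rarest classes, ec ct+ sc+ and ec+ ct sc, are the double crossovers. Comparing them with the parentals, only the ec allele has switched, so ec is the middle locus and the order is sc – ec – ct.
sc–ec: (132 + 10)/2576 = 0.0551; ec–ct: (363 + 10)/2576 = 0.1448.
Expected DCO frequency = 0.0551 × 0.1448 ≈ 0.00798; observed = 10/2576 ≈ 0.00388.
Coefficient of coincidence = 0.00388/0.00798 ≈ 0.49.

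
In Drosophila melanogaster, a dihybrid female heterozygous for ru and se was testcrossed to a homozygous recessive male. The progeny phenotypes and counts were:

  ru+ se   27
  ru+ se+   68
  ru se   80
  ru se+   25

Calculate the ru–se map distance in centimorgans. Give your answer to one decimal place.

The two most frequent classes, ru+ se+ (68) and ru se (80), are the parental types, so the F1 was ru+ se+ / ru se.
The recombinant classes are ru+ se and ru se+: 27 + 25 = 52.
Recombination frequency = 52/200 = 0.2600 ≈ 26.0%, i.e. 26.0 centimorgans.

26.0 centimorgans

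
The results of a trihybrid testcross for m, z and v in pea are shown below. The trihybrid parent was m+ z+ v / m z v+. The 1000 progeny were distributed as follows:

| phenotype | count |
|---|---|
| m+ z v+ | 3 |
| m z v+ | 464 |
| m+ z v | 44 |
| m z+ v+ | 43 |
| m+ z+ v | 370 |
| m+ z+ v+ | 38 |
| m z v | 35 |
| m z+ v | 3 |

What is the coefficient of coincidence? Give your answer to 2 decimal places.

0.82

The two rarest classes, m z+ v and m+ z v+, are the double crossovers. Comparing them with the parentals, only the m allele has switched, so m is the middle locus and the order is v – m – z.
v–m: (73 + 6)/1000 = 0.0790; m–z: (87 + 6)/1000 = 0.0930.
Expected DCO frequency = 0.0790 × 0.0930 ≈ 0.00735; observed = 6/1000 ≈ 0.00600.
Coefficient of coincidence = 0.00600/0.00735 ≈ 0.82.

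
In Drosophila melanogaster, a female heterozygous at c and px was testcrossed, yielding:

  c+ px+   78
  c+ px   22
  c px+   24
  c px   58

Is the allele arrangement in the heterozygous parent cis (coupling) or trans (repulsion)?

cis

The two most frequent classes are c+ px+ (78) and c px (58); these are the parental (non-recombinant) types.
So the F1 carried c+ px+ on one chromosome and c px on the other — the recessive alleles are on the same chromosome (cis / coupling).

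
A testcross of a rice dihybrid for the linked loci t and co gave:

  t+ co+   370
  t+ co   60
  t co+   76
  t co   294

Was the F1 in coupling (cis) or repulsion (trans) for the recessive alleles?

The two most frequent classes are t+ co+ (370) and t co (294); these are the parental (non-recombinant) types.
So the F1 carried t+ co+ on one chromosome and t co on the other — the recessive alleles are on the same chromosome (cis / coupling).

cis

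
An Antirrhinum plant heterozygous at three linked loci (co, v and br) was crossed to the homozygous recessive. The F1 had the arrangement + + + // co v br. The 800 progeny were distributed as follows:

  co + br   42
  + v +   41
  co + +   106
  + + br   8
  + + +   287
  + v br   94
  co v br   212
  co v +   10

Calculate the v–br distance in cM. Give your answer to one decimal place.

The two rarest classes, + + br and co v +, are the double crossovers. Comparing them with the parentals, only the br allele has switched, so br is the middle locus and the order is v – br – co.
Crossovers in the v–br interval produce the single-crossover classes + v + and co + br (41 + 42 = 83) plus the double crossovers (18).
RF(v–br) = (83 + 18) / 800 = 101/800 = 0.1263 → 12.6 cM.

12.6 cM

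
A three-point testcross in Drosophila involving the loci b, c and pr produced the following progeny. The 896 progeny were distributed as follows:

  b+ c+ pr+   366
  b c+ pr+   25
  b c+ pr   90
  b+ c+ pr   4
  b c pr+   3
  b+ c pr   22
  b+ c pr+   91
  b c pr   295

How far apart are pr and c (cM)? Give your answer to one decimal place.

The two most frequent reciprocal classes, b c pr and b+ c+ pr+, are the parental types, so the F1 was b c pr / b+ c+ pr+.
The two rarest classes, b c pr+ and b+ c+ pr, are the double crossovers. Comparing them with the parentals, only the pr allele has switched, so pr is the middle locus and the order is b – pr – c.
Crossovers in the pr–c interval produce the single-crossover classes b c+ pr and b+ c pr+ (90 + 91 = 181) plus the double crossovers (7).
RF(pr–c) = (181 + 7) / 896 = 188/896 = 0.2098 → 21.0 cM.

21.0 cM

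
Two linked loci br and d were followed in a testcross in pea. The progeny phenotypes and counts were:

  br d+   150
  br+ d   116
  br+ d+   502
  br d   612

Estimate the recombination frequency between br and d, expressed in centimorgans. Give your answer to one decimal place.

19.3 centimorgans

The two most frequent classes, br+ d+ (502) and br d (612), are the parental types, so the F1 was br+ d+ / br d.
The recombinant classes are br+ d and br d+: 116 + 150 = 266.
Recombination frequency = 266/1380 = 0.1928 ≈ 19.3%, i.e. 19.3 centimorgans.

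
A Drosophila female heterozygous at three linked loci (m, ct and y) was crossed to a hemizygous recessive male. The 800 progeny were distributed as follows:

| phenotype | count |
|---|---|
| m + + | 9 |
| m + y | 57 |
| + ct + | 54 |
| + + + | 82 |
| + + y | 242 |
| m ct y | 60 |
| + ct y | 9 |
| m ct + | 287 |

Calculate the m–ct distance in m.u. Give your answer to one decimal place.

16.1 m.u.

The two most frequent reciprocal classes, m ct + and + + y, are the parental types, so the F1 was m ct + / + + y.
The two rarest classes, m + + and + ct y, are the double crossovers. Comparing them with the parentals, only the ct allele has switched, so ct is the middle locus and the order is y – ct – m.
Crossovers in the ct–m interval produce the single-crossover classes + ct + and m + y (54 + 57 = 111) plus the double crossovers (18).
RF(ct–m) = (111 + 18) / 800 = 129/800 = 0.1613 → 16.1 m.u.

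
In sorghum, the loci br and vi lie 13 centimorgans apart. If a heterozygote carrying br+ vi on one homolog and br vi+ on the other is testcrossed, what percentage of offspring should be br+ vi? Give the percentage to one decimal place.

A map distance of 13 centimorgans corresponds to a recombination frequency of 0.130.
The F1 is br+ vi / br vi+, so br+ vi is a parental gamete class with expected frequency (1 − r)/2 = 0.870/2 = 0.4350.
That is 0.4350 = 43.5% of the progeny.

43.5%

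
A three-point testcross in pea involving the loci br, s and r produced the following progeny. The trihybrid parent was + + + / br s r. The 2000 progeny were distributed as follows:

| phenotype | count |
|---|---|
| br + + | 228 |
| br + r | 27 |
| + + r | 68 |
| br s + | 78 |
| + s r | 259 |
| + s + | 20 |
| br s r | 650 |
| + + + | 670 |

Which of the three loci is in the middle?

The two rarest classes, + s + and br + r, are the double crossovers. Comparing them with the parentals, only the s allele has switched, so s is the middle locus and the order is r – s – br.

s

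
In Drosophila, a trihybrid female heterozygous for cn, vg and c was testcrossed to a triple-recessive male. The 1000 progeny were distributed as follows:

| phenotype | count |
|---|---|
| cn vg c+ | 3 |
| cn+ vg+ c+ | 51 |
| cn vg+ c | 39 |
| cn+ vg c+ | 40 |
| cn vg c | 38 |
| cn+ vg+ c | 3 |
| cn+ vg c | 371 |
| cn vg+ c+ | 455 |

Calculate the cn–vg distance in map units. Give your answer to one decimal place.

The two most frequent reciprocal classes, cn vg+ c+ and cn+ vg c, are the parental types, so the F1 was cn vg+ c+ / cn+ vg c.
The two rarest classes, cn vg c+ and cn+ vg+ c, are the double crossovers. Comparing them with the parentals, only the vg allele has switched, so vg is the middle locus and the order is c – vg – cn.
Crossovers in the vg–cn interval produce the single-crossover classes cn+ vg+ c+ and cn vg c (51 + 38 = 89) plus the double crossovers (6).
RF(vg–cn) = (89 + 6) / 1000 = 95/1000 = 0.0950 → 9.5 map units.

9.5 map units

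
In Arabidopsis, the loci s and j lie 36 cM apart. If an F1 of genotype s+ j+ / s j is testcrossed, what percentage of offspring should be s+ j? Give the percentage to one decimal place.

A map distance of 36 cM corresponds to a recombination frequency of 0.360.
The F1 is s+ j+ / s j, so s+ j is a recombinant gamete class with expected frequency r/2 = 0.360/2 = 0.1800.
That is 0.1800 = 18.0% of the progeny.

18.0%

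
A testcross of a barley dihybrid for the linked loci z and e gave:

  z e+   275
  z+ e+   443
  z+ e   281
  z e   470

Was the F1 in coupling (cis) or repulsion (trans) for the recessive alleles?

The two most frequent classes are z+ e+ (443) and z e (470); these are the parental (non-recombinant) types.
So the F1 carried z+ e+ on one chromosome and z e on the other — the recessive alleles are on the same chromosome (cis / coupling).

cis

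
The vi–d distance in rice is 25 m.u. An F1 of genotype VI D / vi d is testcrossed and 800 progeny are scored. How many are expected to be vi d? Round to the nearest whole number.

300

A map distance of 25 m.u. corresponds to a recombination frequency of 0.250.
The F1 is VI D / vi d, so vi d is a parental gamete class with expected frequency (1 − r)/2 = 0.750/2 = 0.3750.
Expected number = 0.3750 × 800 = 300.00 ≈ 300.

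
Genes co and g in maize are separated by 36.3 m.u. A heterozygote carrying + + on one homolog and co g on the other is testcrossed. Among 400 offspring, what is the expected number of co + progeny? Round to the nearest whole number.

A map distance of 36.3 m.u. corresponds to a recombination frequency of 0.363.
The F1 is + + / co g, so co + is a recombinant gamete class with expected frequency r/2 = 0.363/2 = 0.1815.
Expected number = 0.1815 × 400 = 72.60 ≈ 73.

73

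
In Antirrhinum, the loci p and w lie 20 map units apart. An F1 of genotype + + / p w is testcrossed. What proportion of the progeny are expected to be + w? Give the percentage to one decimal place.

10.0%

A map distance of 20 map units corresponds to a recombination frequency of 0.200.
The F1 is + + / p w, so + w is a recombinant gamete class with expected frequency r/2 = 0.200/2 = 0.1000.
That is 0.1000 = 10.0% of the progeny.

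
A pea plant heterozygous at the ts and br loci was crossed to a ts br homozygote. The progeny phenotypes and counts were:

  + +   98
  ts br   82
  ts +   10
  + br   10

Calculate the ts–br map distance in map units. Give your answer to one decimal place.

10.0 map units

The two most frequent classes, + + (98) and ts br (82), are the parental types, so the F1 was + + / ts br.
The recombinant classes are + br and ts +: 10 + 10 = 20.
Recombination frequency = 20/200 = 0.1000 ≈ 10.0%, i.e. 10.0 map units.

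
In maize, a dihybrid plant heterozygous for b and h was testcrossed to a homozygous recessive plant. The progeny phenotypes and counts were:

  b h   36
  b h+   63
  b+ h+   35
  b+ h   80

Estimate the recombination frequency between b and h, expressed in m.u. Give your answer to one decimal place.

33.2 m.u.

The two most frequent classes, b+ h (80) and b h+ (63), are the parental types, so the F1 was b+ h / b h+.
The recombinant classes are b+ h+ and b h: 35 + 36 = 71.
Recombination frequency = 71/214 = 0.3318 ≈ 33.2%, i.e. 33.2 m.u.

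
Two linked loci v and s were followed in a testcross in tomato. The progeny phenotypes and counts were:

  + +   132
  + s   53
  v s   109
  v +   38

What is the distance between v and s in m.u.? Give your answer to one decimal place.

27.4 m.u.

The two most frequent classes, + + (132) and v s (109), are the parental types, so the F1 was + + / v s.
The recombinant classes are + s and v +: 53 + 38 = 91.
Recombination frequency = 91/332 = 0.2741 ≈ 27.4%, i.e. 27.4 m.u.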